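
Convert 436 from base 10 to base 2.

Using repeated division by 2:
436 ÷ 2 = 218 remainder 0
218 ÷ 2 = 109 remainder 0
109 ÷ 2 = 54 remainder 1
54 ÷ 2 = 27 remainder 0
27 ÷ 2 = 13 remainder 1
13 ÷ 2 = 6 remainder 1
6 ÷ 2 = 3 remainder 0
3 ÷ 2 = 1 remainder 1
1 ÷ 2 = 0 remainder 1
Reading remainders bottom to top: 110110100



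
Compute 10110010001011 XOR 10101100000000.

XOR: 1 when bits differ
  10110010001011
^ 10101100000000
----------------
  00011110001011
Decimal: 11403 ^ 11008 = 1931



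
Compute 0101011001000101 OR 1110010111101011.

OR: 1 when either bit is 1
  0101011001000101
| 1110010111101011
------------------
  1111011111101111
Decimal: 22085 | 58859 = 63471



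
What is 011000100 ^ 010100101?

XOR: 1 when bits differ
  011000100
^ 010100101
-----------
  001100001
Decimal: 196 ^ 165 = 97



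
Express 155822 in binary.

Using repeated division by 2:
155822 ÷ 2 = 77911 remainder 0
77911 ÷ 2 = 38955 remainder 1
38955 ÷ 2 = 19477 remainder 1
19477 ÷ 2 = 9738 remainder 1
9738 ÷ 2 = 4869 remainder 0
4869 ÷ 2 = 2434 remainder 1
2434 ÷ 2 = 1217 remainder 0
1217 ÷ 2 = 608 remainder 1
608 ÷ 2 = 304 remainder 0
304 ÷ 2 = 152 remainder 0
152 ÷ 2 = 76 remainder 0
76 ÷ 2 = 38 remainder 0
38 ÷ 2 = 19 remainder 0
19 ÷ 2 = 9 remainder 1
9 ÷ 2 = 4 remainder 1
4 ÷ 2 = 2 remainder 0
2 ÷ 2 = 1 remainder 0
1 ÷ 2 = 0 remainder 1
Reading remainders bottom to top: 100110000010101110



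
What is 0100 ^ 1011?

XOR: 1 when bits differ
  0100
^ 1011
------
  1111
Decimal: 4 ^ 11 = 15



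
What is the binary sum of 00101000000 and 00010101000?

Add column by column from the right: bit + bit + carry-in; write the sum mod 2, carry 1 when the sum is 2 or 3.
carry:  00000000000
        00101000000
+       00010101000
-------------------
       000111101000
(the carry out of the leftmost column, 0, becomes the leading bit)
Decimal check:
  00101000000 = 256 + 64 = 320
  00010101000 = 128 + 32 + 8 = 168
  320 + 168 = 488, and 000111101000 = 256 + 128 + 64 + 32 + 8 = 488 ✓



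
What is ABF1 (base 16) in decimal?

Expand by place value (powers of 16):
Digit values: A = 10, B = 11, F = 15
ABF1 = 10 × 16^3 + 11 × 16^2 + 15 × 16^1 + 1 × 16^0
= 10 × 4096 + 11 × 256 + 15 × 16 + 1 × 1
= 40960 + 2816 + 240 + 1
= 44017



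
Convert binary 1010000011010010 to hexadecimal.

Group into 4-bit nibbles from right:
  1010 = A
  0000 = 0
  1101 = D
  0010 = 2
Result: A0D2



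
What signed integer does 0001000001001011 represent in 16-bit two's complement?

Binary: 0001000001001011
Sign bit: 0 (non-negative)
Read directly as an unsigned value:
0001000001001011 = 4096 + 64 + 8 + 2 + 1 = 4171
Value: 4171



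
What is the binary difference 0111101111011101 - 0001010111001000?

Method 1 - Direct subtraction (column by column from the right: bit − bit − borrow-in; if negative, add 2 and borrow 1 from the next column):
borrow: 0000100000000000
        0111101111011101
-       0001010111001000
------------------------
        0110011000010101

Method 2 - Add two's complement:
Two's complement of 0001010111001000: invert → 1110101000110111, add 1 → 1110101000111000
  0111101111011101
+ 1110101000111000
------------------
 10110011000010101  (end carry out of the top bit = 1)
Discarding the end carry: 0110011000010101
Decimal check:
  0111101111011101 = 16384 + 8192 + 4096 + 2048 + 512 + 256 + 128 + 64 + 16 + 8 + 4 + 1 = 31709
  0001010111001000 = 4096 + 1024 + 256 + 128 + 64 + 8 = 5576
  31709 - 5576 = 26133, and 0110011000010101 = 16384 + 8192 + 1024 + 512 + 16 + 4 + 1 = 26133 ✓



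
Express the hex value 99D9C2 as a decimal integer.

Expand by place value (powers of 16):
Digit values: D = 13, C = 12
99D9C2 = 9 × 16^5 + 9 × 16^4 + 13 × 16^3 + 9 × 16^2 + 12 × 16^1 + 2 × 16^0
= 9 × 1048576 + 9 × 65536 + 13 × 4096 + 9 × 256 + 12 × 16 + 2 × 1
= 9437184 + 589824 + 53248 + 2304 + 192 + 2
= 10082754



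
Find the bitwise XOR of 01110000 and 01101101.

XOR: 1 when bits differ
  01110000
^ 01101101
----------
  00011101
Decimal: 112 ^ 109 = 29



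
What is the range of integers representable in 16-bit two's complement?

For 16-bit two's complement:
Minimum: -2^15 = -32768
Maximum: 2^15 - 1 = 32767



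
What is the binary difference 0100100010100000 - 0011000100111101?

Method 1 - Direct subtraction (column by column from the right: bit − bit − borrow-in; if negative, add 2 and borrow 1 from the next column):
borrow: 0110111011111110
        0100100010100000
-       0011000100111101
------------------------
        0001011101100011

Method 2 - Add two's complement:
Two's complement of 0011000100111101: invert → 1100111011000010, add 1 → 1100111011000011
  0100100010100000
+ 1100111011000011
------------------
 10001011101100011  (end carry out of the top bit = 1)
Discarding the end carry: 0001011101100011
Decimal check:
  0100100010100000 = 16384 + 2048 + 128 + 32 = 18592
  0011000100111101 = 8192 + 4096 + 256 + 32 + 16 + 8 + 4 + 1 = 12605
  18592 - 12605 = 5987, and 0001011101100011 = 4096 + 1024 + 512 + 256 + 64 + 32 + 2 + 1 = 5987 ✓



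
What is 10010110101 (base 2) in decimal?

Sum of powers of 2 for each 1-bit:
2^0 + 2^2 + 2^4 + 2^5 + 2^7 + 2^10
= 1 + 4 + 16 + 32 + 128 + 1024
= 1205



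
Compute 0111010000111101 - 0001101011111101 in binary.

Method 1 - Direct subtraction (column by column from the right: bit − bit − borrow-in; if negative, add 2 and borrow 1 from the next column):
borrow: 0011011110000000
        0111010000111101
-       0001101011111101
------------------------
        0101100101000000

Method 2 - Add two's complement:
Two's complement of 0001101011111101: invert → 1110010100000010, add 1 → 1110010100000011
  0111010000111101
+ 1110010100000011
------------------
 10101100101000000  (end carry out of the top bit = 1)
Discarding the end carry: 0101100101000000
Decimal check:
  0111010000111101 = 16384 + 8192 + 4096 + 1024 + 32 + 16 + 8 + 4 + 1 = 29757
  0001101011111101 = 4096 + 2048 + 512 + 128 + 64 + 32 + 16 + 8 + 4 + 1 = 6909
  29757 - 6909 = 22848, and 0101100101000000 = 16384 + 4096 + 2048 + 256 + 64 = 22848 ✓



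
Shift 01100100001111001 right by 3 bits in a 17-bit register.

Original: 01100100001111001 (decimal 51321)
Shift right by 3 positions
Drop the 3 low bits; fill with zeros on the left
Result: 00001100100001111 (decimal 6415)
Equivalent: 51321 >> 3 = 51321 ÷ 2^3 = 6415



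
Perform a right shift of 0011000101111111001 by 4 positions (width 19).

Original: 0011000101111111001 (decimal 101369)
Shift right by 4 positions
Drop the 4 low bits; fill with zeros on the left
Result: 0000001100010111111 (decimal 6335)
Equivalent: 101369 >> 4 = 101369 ÷ 2^4 = 6335



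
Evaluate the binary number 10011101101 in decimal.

Sum of powers of 2 for each 1-bit:
2^0 + 2^2 + 2^3 + 2^5 + 2^6 + 2^7 + 2^10
= 1 + 4 + 8 + 32 + 64 + 128 + 1024
= 1261



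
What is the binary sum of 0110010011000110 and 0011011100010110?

Add column by column from the right: bit + bit + carry-in; write the sum mod 2, carry 1 when the sum is 2 or 3.
carry:  1100100000001100
        0110010011000110
+       0011011100010110
------------------------
       01001101111011100
(the carry out of the leftmost column, 0, becomes the leading bit)
Decimal check:
  0110010011000110 = 16384 + 8192 + 1024 + 128 + 64 + 4 + 2 = 25798
  0011011100010110 = 8192 + 4096 + 1024 + 512 + 256 + 16 + 4 + 2 = 14102
  25798 + 14102 = 39900, and 01001101111011100 = 32768 + 4096 + 2048 + 512 + 256 + 128 + 64 + 16 + 8 + 4 = 39900 ✓



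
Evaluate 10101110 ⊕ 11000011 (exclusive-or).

XOR: 1 when bits differ
  10101110
^ 11000011
----------
  01101101
Decimal: 174 ^ 195 = 109



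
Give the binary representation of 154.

Using repeated division by 2:
154 ÷ 2 = 77 remainder 0
77 ÷ 2 = 38 remainder 1
38 ÷ 2 = 19 remainder 0
19 ÷ 2 = 9 remainder 1
9 ÷ 2 = 4 remainder 1
4 ÷ 2 = 2 remainder 0
2 ÷ 2 = 1 remainder 0
1 ÷ 2 = 0 remainder 1
Reading remainders bottom to top: 10011010



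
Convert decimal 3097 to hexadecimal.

Using repeated division by 16 (digits 10–15 are A–F):
3097 ÷ 16 = 193 remainder 9
193 ÷ 16 = 12 remainder 1
12 ÷ 16 = 0 remainder 12 (C)
Reading remainders bottom to top: C19



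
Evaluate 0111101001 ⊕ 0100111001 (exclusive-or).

XOR: 1 when bits differ
  0111101001
^ 0100111001
------------
  0011010000
Decimal: 489 ^ 313 = 208



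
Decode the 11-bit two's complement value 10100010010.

Binary: 10100010010
Sign bit: 1 (negative)
Invert: 01011101101
Add 1:  01011101110
Magnitude: 01011101110 = 512 + 128 + 64 + 32 + 8 + 4 + 2 = 750
Value: -750



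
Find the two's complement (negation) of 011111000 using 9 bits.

Original: 011111000
Step 1 - Invert all bits: 100000111
Step 2 - Add 1: 100001000
Verification: 011111000 + 100001000 = 1000000000; discarding the end carry (carry out of the top bit) leaves the 9-bit value 000000000, as required for x + (-x)



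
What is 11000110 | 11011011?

OR: 1 when either bit is 1
  11000110
| 11011011
----------
  11011111
Decimal: 198 | 219 = 223



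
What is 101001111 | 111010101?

OR: 1 when either bit is 1
  101001111
| 111010101
-----------
  111011111
Decimal: 335 | 469 = 479



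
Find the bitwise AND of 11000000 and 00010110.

AND: 1 only when both bits are 1
  11000000
& 00010110
----------
  00000000
Decimal: 192 & 22 = 0



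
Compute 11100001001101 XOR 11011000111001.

XOR: 1 when bits differ
  11100001001101
^ 11011000111001
----------------
  00111001110100
Decimal: 14413 ^ 13881 = 3700



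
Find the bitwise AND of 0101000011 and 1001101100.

AND: 1 only when both bits are 1
  0101000011
& 1001101100
------------
  0001000000
Decimal: 323 & 620 = 64



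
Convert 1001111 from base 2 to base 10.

Sum of powers of 2 for each 1-bit:
2^0 + 2^1 + 2^2 + 2^3 + 2^6
= 1 + 2 + 4 + 8 + 64
= 79



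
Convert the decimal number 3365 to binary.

Using repeated division by 2:
3365 ÷ 2 = 1682 remainder 1
1682 ÷ 2 = 841 remainder 0
841 ÷ 2 = 420 remainder 1
420 ÷ 2 = 210 remainder 0
210 ÷ 2 = 105 remainder 0
105 ÷ 2 = 52 remainder 1
52 ÷ 2 = 26 remainder 0
26 ÷ 2 = 13 remainder 0
13 ÷ 2 = 6 remainder 1
6 ÷ 2 = 3 remainder 0
3 ÷ 2 = 1 remainder 1
1 ÷ 2 = 0 remainder 1
Reading remainders bottom to top: 110100100101



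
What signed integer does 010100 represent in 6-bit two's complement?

Binary: 010100
Sign bit: 0 (non-negative)
Read directly as an unsigned value:
010100 = 16 + 4 = 20
Value: 20



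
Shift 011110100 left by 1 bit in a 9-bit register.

Original: 011110100 (decimal 244)
Shift left by 1 position
Append 1 zero on the right
Result: 111101000 (decimal 488)
Equivalent: 244 << 1 = 244 × 2^1 = 488



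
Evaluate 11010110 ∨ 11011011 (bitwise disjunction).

OR: 1 when either bit is 1
  11010110
| 11011011
----------
  11011111
Decimal: 214 | 219 = 223



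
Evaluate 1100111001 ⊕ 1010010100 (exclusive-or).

XOR: 1 when bits differ
  1100111001
^ 1010010100
------------
  0110101101
Decimal: 825 ^ 660 = 429



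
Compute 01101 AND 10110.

AND: 1 only when both bits are 1
  01101
& 10110
-------
  00100
Decimal: 13 & 22 = 4



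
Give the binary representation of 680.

Using repeated division by 2:
680 ÷ 2 = 340 remainder 0
340 ÷ 2 = 170 remainder 0
170 ÷ 2 = 85 remainder 0
85 ÷ 2 = 42 remainder 1
42 ÷ 2 = 21 remainder 0
21 ÷ 2 = 10 remainder 1
10 ÷ 2 = 5 remainder 0
5 ÷ 2 = 2 remainder 1
2 ÷ 2 = 1 remainder 0
1 ÷ 2 = 0 remainder 1
Reading remainders bottom to top: 1010101000



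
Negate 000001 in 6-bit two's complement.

Original: 000001
Step 1 - Invert all bits: 111110
Step 2 - Add 1: 111111
Verification: 000001 + 111111 = 1000000; discarding the end carry (carry out of the top bit) leaves the 6-bit value 000000, as required for x + (-x)



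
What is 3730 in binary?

Using repeated division by 2:
3730 ÷ 2 = 1865 remainder 0
1865 ÷ 2 = 932 remainder 1
932 ÷ 2 = 466 remainder 0
466 ÷ 2 = 233 remainder 0
233 ÷ 2 = 116 remainder 1
116 ÷ 2 = 58 remainder 0
58 ÷ 2 = 29 remainder 0
29 ÷ 2 = 14 remainder 1
14 ÷ 2 = 7 remainder 0
7 ÷ 2 = 3 remainder 1
3 ÷ 2 = 1 remainder 1
1 ÷ 2 = 0 remainder 1
Reading remainders bottom to top: 111010010010



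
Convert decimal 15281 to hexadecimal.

Using repeated division by 16 (digits 10–15 are A–F):
15281 ÷ 16 = 955 remainder 1
955 ÷ 16 = 59 remainder 11 (B)
59 ÷ 16 = 3 remainder 11 (B)
3 ÷ 16 = 0 remainder 3
Reading remainders bottom to top: 3BB1



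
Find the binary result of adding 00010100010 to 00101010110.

Add column by column from the right: bit + bit + carry-in; write the sum mod 2, carry 1 when the sum is 2 or 3.
carry:  00000001100
        00010100010
+       00101010110
-------------------
       000111111000
(the carry out of the leftmost column, 0, becomes the leading bit)
Decimal check:
  00010100010 = 128 + 32 + 2 = 162
  00101010110 = 256 + 64 + 16 + 4 + 2 = 342
  162 + 342 = 504, and 000111111000 = 256 + 128 + 64 + 32 + 16 + 8 = 504 ✓



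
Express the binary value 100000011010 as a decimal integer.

Sum of powers of 2 for each 1-bit:
2^1 + 2^3 + 2^4 + 2^11
= 2 + 8 + 16 + 2048
= 2074



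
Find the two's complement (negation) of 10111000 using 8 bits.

Original (sign bit 1, negative): 10111000
Step 1 - Invert all bits: 01000111
Step 2 - Add 1: 01001000
Verification: 10111000 + 01001000 = 100000000; discarding the end carry (carry out of the top bit) leaves the 8-bit value 00000000, as required for x + (-x)



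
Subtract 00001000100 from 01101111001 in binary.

Method 1 - Direct subtraction (column by column from the right: bit − bit − borrow-in; if negative, add 2 and borrow 1 from the next column):
borrow: 00000001000
        01101111001
-       00001000100
-------------------
        01100110101

Method 2 - Add two's complement:
Two's complement of 00001000100: invert → 11110111011, add 1 → 11110111100
  01101111001
+ 11110111100
-------------
 101100110101  (end carry out of the top bit = 1)
Discarding the end carry: 01100110101
Decimal check:
  01101111001 = 512 + 256 + 64 + 32 + 16 + 8 + 1 = 889
  00001000100 = 64 + 4 = 68
  889 - 68 = 821, and 01100110101 = 512 + 256 + 32 + 16 + 4 + 1 = 821 ✓



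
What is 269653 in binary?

Using repeated division by 2:
269653 ÷ 2 = 134826 remainder 1
134826 ÷ 2 = 67413 remainder 0
67413 ÷ 2 = 33706 remainder 1
33706 ÷ 2 = 16853 remainder 0
16853 ÷ 2 = 8426 remainder 1
8426 ÷ 2 = 4213 remainder 0
4213 ÷ 2 = 2106 remainder 1
2106 ÷ 2 = 1053 remainder 0
1053 ÷ 2 = 526 remainder 1
526 ÷ 2 = 263 remainder 0
263 ÷ 2 = 131 remainder 1
131 ÷ 2 = 65 remainder 1
65 ÷ 2 = 32 remainder 1
32 ÷ 2 = 16 remainder 0
16 ÷ 2 = 8 remainder 0
8 ÷ 2 = 4 remainder 0
4 ÷ 2 = 2 remainder 0
2 ÷ 2 = 1 remainder 0
1 ÷ 2 = 0 remainder 1
Reading remainders bottom to top: 1000001110101010101



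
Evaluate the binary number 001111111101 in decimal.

Sum of powers of 2 for each 1-bit:
2^0 + 2^2 + 2^3 + 2^4 + 2^5 + 2^6 + 2^7 + 2^8 + 2^9
= 1 + 4 + 8 + 16 + 32 + 64 + 128 + 256 + 512
= 1021



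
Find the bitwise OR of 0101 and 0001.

OR: 1 when either bit is 1
  0101
| 0001
------
  0101
Decimal: 5 | 1 = 5



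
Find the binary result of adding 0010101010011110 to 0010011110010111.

Add column by column from the right: bit + bit + carry-in; write the sum mod 2, carry 1 when the sum is 2 or 3.
carry:  0101111100111100
        0010101010011110
+       0010011110010111
------------------------
       00101001000110101
(the carry out of the leftmost column, 0, becomes the leading bit)
Decimal check:
  0010101010011110 = 8192 + 2048 + 512 + 128 + 16 + 8 + 4 + 2 = 10910
  0010011110010111 = 8192 + 1024 + 512 + 256 + 128 + 16 + 4 + 2 + 1 = 10135
  10910 + 10135 = 21045, and 00101001000110101 = 16384 + 4096 + 512 + 32 + 16 + 4 + 1 = 21045 ✓



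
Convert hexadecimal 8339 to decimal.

Expand by place value (powers of 16):
8339 = 8 × 16^3 + 3 × 16^2 + 3 × 16^1 + 9 × 16^0
= 8 × 4096 + 3 × 256 + 3 × 16 + 9 × 1
= 32768 + 768 + 48 + 9
= 33593



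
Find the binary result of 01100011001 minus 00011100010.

Method 1 - Direct subtraction (column by column from the right: bit − bit − borrow-in; if negative, add 2 and borrow 1 from the next column):
borrow: 00111001100
        01100011001
-       00011100010
-------------------
        01000110111

Method 2 - Add two's complement:
Two's complement of 00011100010: invert → 11100011101, add 1 → 11100011110
  01100011001
+ 11100011110
-------------
 101000110111  (end carry out of the top bit = 1)
Discarding the end carry: 01000110111
Decimal check:
  01100011001 = 512 + 256 + 16 + 8 + 1 = 793
  00011100010 = 128 + 64 + 32 + 2 = 226
  793 - 226 = 567, and 01000110111 = 512 + 32 + 16 + 4 + 2 + 1 = 567 ✓



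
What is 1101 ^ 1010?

XOR: 1 when bits differ
  1101
^ 1010
------
  0111
Decimal: 13 ^ 10 = 7



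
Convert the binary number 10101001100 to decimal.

Sum of powers of 2 for each 1-bit:
2^2 + 2^3 + 2^6 + 2^8 + 2^10
= 4 + 8 + 64 + 256 + 1024
= 1356



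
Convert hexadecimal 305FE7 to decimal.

Expand by place value (powers of 16):
Digit values: F = 15, E = 14
305FE7 = 3 × 16^5 + 0 × 16^4 + 5 × 16^3 + 15 × 16^2 + 14 × 16^1 + 7 × 16^0
= 3 × 1048576 + 0 × 65536 + 5 × 4096 + 15 × 256 + 14 × 16 + 7 × 1
= 3145728 + 0 + 20480 + 3840 + 224 + 7
= 3170279



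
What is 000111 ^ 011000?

XOR: 1 when bits differ
  000111
^ 011000
--------
  011111
Decimal: 7 ^ 24 = 31



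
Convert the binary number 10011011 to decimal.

Sum of powers of 2 for each 1-bit:
2^0 + 2^1 + 2^3 + 2^4 + 2^7
= 1 + 2 + 8 + 16 + 128
= 155



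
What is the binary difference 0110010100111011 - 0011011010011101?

Method 1 - Direct subtraction (column by column from the right: bit − bit − borrow-in; if negative, add 2 and borrow 1 from the next column):
borrow: 0111110100111000
        0110010100111011
-       0011011010011101
------------------------
        0010111010011110

Method 2 - Add two's complement:
Two's complement of 0011011010011101: invert → 1100100101100010, add 1 → 1100100101100011
  0110010100111011
+ 1100100101100011
------------------
 10010111010011110  (end carry out of the top bit = 1)
Discarding the end carry: 0010111010011110
Decimal check:
  0110010100111011 = 16384 + 8192 + 1024 + 256 + 32 + 16 + 8 + 2 + 1 = 25915
  0011011010011101 = 8192 + 4096 + 1024 + 512 + 128 + 16 + 8 + 4 + 1 = 13981
  25915 - 13981 = 11934, and 0010111010011110 = 8192 + 2048 + 1024 + 512 + 128 + 16 + 8 + 4 + 2 = 11934 ✓



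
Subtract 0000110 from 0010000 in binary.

Method 1 - Direct subtraction (column by column from the right: bit − bit − borrow-in; if negative, add 2 and borrow 1 from the next column):
borrow: 0011100
        0010000
-       0000110
---------------
        0001010

Method 2 - Add two's complement:
Two's complement of 0000110: invert → 1111001, add 1 → 1111010
  0010000
+ 1111010
---------
 10001010  (end carry out of the top bit = 1)
Discarding the end carry: 0001010
Decimal check:
  0010000 = 16
  0000110 = 4 + 2 = 6
  16 - 6 = 10, and 0001010 = 8 + 2 = 10 ✓



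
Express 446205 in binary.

Using repeated division by 2:
446205 ÷ 2 = 223102 remainder 1
223102 ÷ 2 = 111551 remainder 0
111551 ÷ 2 = 55775 remainder 1
55775 ÷ 2 = 27887 remainder 1
27887 ÷ 2 = 13943 remainder 1
13943 ÷ 2 = 6971 remainder 1
6971 ÷ 2 = 3485 remainder 1
3485 ÷ 2 = 1742 remainder 1
1742 ÷ 2 = 871 remainder 0
871 ÷ 2 = 435 remainder 1
435 ÷ 2 = 217 remainder 1
217 ÷ 2 = 108 remainder 1
108 ÷ 2 = 54 remainder 0
54 ÷ 2 = 27 remainder 0
27 ÷ 2 = 13 remainder 1
13 ÷ 2 = 6 remainder 1
6 ÷ 2 = 3 remainder 0
3 ÷ 2 = 1 remainder 1
1 ÷ 2 = 0 remainder 1
Reading remainders bottom to top: 1101100111011111101



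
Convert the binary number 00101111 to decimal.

Sum of powers of 2 for each 1-bit:
2^0 + 2^1 + 2^2 + 2^3 + 2^5
= 1 + 2 + 4 + 8 + 32
= 47



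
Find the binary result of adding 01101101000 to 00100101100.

Add column by column from the right: bit + bit + carry-in; write the sum mod 2, carry 1 when the sum is 2 or 3.
carry:  11011010000
        01101101000
+       00100101100
-------------------
       010010010100
(the carry out of the leftmost column, 0, becomes the leading bit)
Decimal check:
  01101101000 = 512 + 256 + 64 + 32 + 8 = 872
  00100101100 = 256 + 32 + 8 + 4 = 300
  872 + 300 = 1172, and 010010010100 = 1024 + 128 + 16 + 4 = 1172 ✓



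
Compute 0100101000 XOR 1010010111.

XOR: 1 when bits differ
  0100101000
^ 1010010111
------------
  1110111111
Decimal: 296 ^ 663 = 959



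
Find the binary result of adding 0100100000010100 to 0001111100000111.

Add column by column from the right: bit + bit + carry-in; write the sum mod 2, carry 1 when the sum is 2 or 3.
carry:  0011000000001000
        0100100000010100
+       0001111100000111
------------------------
       00110011100011011
(the carry out of the leftmost column, 0, becomes the leading bit)
Decimal check:
  0100100000010100 = 16384 + 2048 + 16 + 4 = 18452
  0001111100000111 = 4096 + 2048 + 1024 + 512 + 256 + 4 + 2 + 1 = 7943
  18452 + 7943 = 26395, and 00110011100011011 = 16384 + 8192 + 1024 + 512 + 256 + 16 + 8 + 2 + 1 = 26395 ✓



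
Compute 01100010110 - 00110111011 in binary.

Method 1 - Direct subtraction (column by column from the right: bit − bit − borrow-in; if negative, add 2 and borrow 1 from the next column):
borrow: 01111110110
        01100010110
-       00110111011
-------------------
        00101011011

Method 2 - Add two's complement:
Two's complement of 00110111011: invert → 11001000100, add 1 → 11001000101
  01100010110
+ 11001000101
-------------
 100101011011  (end carry out of the top bit = 1)
Discarding the end carry: 00101011011
Decimal check:
  01100010110 = 512 + 256 + 16 + 4 + 2 = 790
  00110111011 = 256 + 128 + 32 + 16 + 8 + 2 + 1 = 443
  790 - 443 = 347, and 00101011011 = 256 + 64 + 16 + 8 + 2 + 1 = 347 ✓



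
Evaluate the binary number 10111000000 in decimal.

Sum of powers of 2 for each 1-bit:
2^6 + 2^7 + 2^8 + 2^10
= 64 + 128 + 256 + 1024
= 1472



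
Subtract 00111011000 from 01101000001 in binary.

Method 1 - Direct subtraction (column by column from the right: bit − bit − borrow-in; if negative, add 2 and borrow 1 from the next column):
borrow: 01111110000
        01101000001
-       00111011000
-------------------
        00101101001

Method 2 - Add two's complement:
Two's complement of 00111011000: invert → 11000100111, add 1 → 11000101000
  01101000001
+ 11000101000
-------------
 100101101001  (end carry out of the top bit = 1)
Discarding the end carry: 00101101001
Decimal check:
  01101000001 = 512 + 256 + 64 + 1 = 833
  00111011000 = 256 + 128 + 64 + 16 + 8 = 472
  833 - 472 = 361, and 00101101001 = 256 + 64 + 32 + 8 + 1 = 361 ✓



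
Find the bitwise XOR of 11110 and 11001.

XOR: 1 when bits differ
  11110
^ 11001
-------
  00111
Decimal: 30 ^ 25 = 7



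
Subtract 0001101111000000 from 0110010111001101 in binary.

Method 1 - Direct subtraction (column by column from the right: bit − bit − borrow-in; if negative, add 2 and borrow 1 from the next column):
borrow: 0011010000000000
        0110010111001101
-       0001101111000000
------------------------
        0100101000001101

Method 2 - Add two's complement:
Two's complement of 0001101111000000: invert → 1110010000111111, add 1 → 1110010001000000
  0110010111001101
+ 1110010001000000
------------------
 10100101000001101  (end carry out of the top bit = 1)
Discarding the end carry: 0100101000001101
Decimal check:
  0110010111001101 = 16384 + 8192 + 1024 + 256 + 128 + 64 + 8 + 4 + 1 = 26061
  0001101111000000 = 4096 + 2048 + 512 + 256 + 128 + 64 = 7104
  26061 - 7104 = 18957, and 0100101000001101 = 16384 + 2048 + 512 + 8 + 4 + 1 = 18957 ✓



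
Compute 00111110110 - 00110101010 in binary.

Method 1 - Direct subtraction (column by column from the right: bit − bit − borrow-in; if negative, add 2 and borrow 1 from the next column):
borrow: 00000010000
        00111110110
-       00110101010
-------------------
        00001001100

Method 2 - Add two's complement:
Two's complement of 00110101010: invert → 11001010101, add 1 → 11001010110
  00111110110
+ 11001010110
-------------
 100001001100  (end carry out of the top bit = 1)
Discarding the end carry: 00001001100
Decimal check:
  00111110110 = 256 + 128 + 64 + 32 + 16 + 4 + 2 = 502
  00110101010 = 256 + 128 + 32 + 8 + 2 = 426
  502 - 426 = 76, and 00001001100 = 64 + 8 + 4 = 76 ✓



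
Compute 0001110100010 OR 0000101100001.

OR: 1 when either bit is 1
  0001110100010
| 0000101100001
---------------
  0001111100011
Decimal: 930 | 353 = 995



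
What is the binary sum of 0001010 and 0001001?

Add column by column from the right: bit + bit + carry-in; write the sum mod 2, carry 1 when the sum is 2 or 3.
carry:  0010000
        0001010
+       0001001
---------------
       00010011
(the carry out of the leftmost column, 0, becomes the leading bit)
Decimal check:
  0001010 = 8 + 2 = 10
  0001001 = 8 + 1 = 9
  10 + 9 = 19, and 00010011 = 16 + 2 + 1 = 19 ✓



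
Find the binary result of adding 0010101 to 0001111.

Add column by column from the right: bit + bit + carry-in; write the sum mod 2, carry 1 when the sum is 2 or 3.
carry:  0111110
        0010101
+       0001111
---------------
       00100100
(the carry out of the leftmost column, 0, becomes the leading bit)
Decimal check:
  0010101 = 16 + 4 + 1 = 21
  0001111 = 8 + 4 + 2 + 1 = 15
  21 + 15 = 36, and 00100100 = 32 + 4 = 36 ✓



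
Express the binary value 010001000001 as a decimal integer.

Sum of powers of 2 for each 1-bit:
2^0 + 2^6 + 2^10
= 1 + 64 + 1024
= 1089



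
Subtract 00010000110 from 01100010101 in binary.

Method 1 - Direct subtraction (column by column from the right: bit − bit − borrow-in; if negative, add 2 and borrow 1 from the next column):
borrow: 00100011100
        01100010101
-       00010000110
-------------------
        01010001111

Method 2 - Add two's complement:
Two's complement of 00010000110: invert → 11101111001, add 1 → 11101111010
  01100010101
+ 11101111010
-------------
 101010001111  (end carry out of the top bit = 1)
Discarding the end carry: 01010001111
Decimal check:
  01100010101 = 512 + 256 + 16 + 4 + 1 = 789
  00010000110 = 128 + 4 + 2 = 134
  789 - 134 = 655, and 01010001111 = 512 + 128 + 8 + 4 + 2 + 1 = 655 ✓



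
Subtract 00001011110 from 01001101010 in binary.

Method 1 - Direct subtraction (column by column from the right: bit − bit − borrow-in; if negative, add 2 and borrow 1 from the next column):
borrow: 00000111000
        01001101010
-       00001011110
-------------------
        01000001100

Method 2 - Add two's complement:
Two's complement of 00001011110: invert → 11110100001, add 1 → 11110100010
  01001101010
+ 11110100010
-------------
 101000001100  (end carry out of the top bit = 1)
Discarding the end carry: 01000001100
Decimal check:
  01001101010 = 512 + 64 + 32 + 8 + 2 = 618
  00001011110 = 64 + 16 + 8 + 4 + 2 = 94
  618 - 94 = 524, and 01000001100 = 512 + 8 + 4 = 524 ✓



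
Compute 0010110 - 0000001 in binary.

Method 1 - Direct subtraction (column by column from the right: bit − bit − borrow-in; if negative, add 2 and borrow 1 from the next column):
borrow: 0000010
        0010110
-       0000001
---------------
        0010101

Method 2 - Add two's complement:
Two's complement of 0000001: invert → 1111110, add 1 → 1111111
  0010110
+ 1111111
---------
 10010101  (end carry out of the top bit = 1)
Discarding the end carry: 0010101
Decimal check:
  0010110 = 16 + 4 + 2 = 22
  0000001 = 1
  22 - 1 = 21, and 0010101 = 16 + 4 + 1 = 21 ✓



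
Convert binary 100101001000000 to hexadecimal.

Group into 4-bit nibbles from right:
  0100 = 4
  1010 = A
  0100 = 4
  0000 = 0
Result: 4A40



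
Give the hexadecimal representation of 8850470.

Using repeated division by 16 (digits 10–15 are A–F):
8850470 ÷ 16 = 553154 remainder 6
553154 ÷ 16 = 34572 remainder 2
34572 ÷ 16 = 2160 remainder 12 (C)
2160 ÷ 16 = 135 remainder 0
135 ÷ 16 = 8 remainder 7
8 ÷ 16 = 0 remainder 8
Reading remainders bottom to top: 870C26



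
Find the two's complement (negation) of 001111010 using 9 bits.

Original: 001111010
Step 1 - Invert all bits: 110000101
Step 2 - Add 1: 110000110
Verification: 001111010 + 110000110 = 1000000000; discarding the end carry (carry out of the top bit) leaves the 9-bit value 000000000, as required for x + (-x)



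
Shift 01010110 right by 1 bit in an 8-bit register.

Original: 01010110 (decimal 86)
Shift right by 1 position
Drop the 1 low bit; fill with zero on the left
Result: 00101011 (decimal 43)
Equivalent: 86 >> 1 = 86 ÷ 2^1 = 43



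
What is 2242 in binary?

Using repeated division by 2:
2242 ÷ 2 = 1121 remainder 0
1121 ÷ 2 = 560 remainder 1
560 ÷ 2 = 280 remainder 0
280 ÷ 2 = 140 remainder 0
140 ÷ 2 = 70 remainder 0
70 ÷ 2 = 35 remainder 0
35 ÷ 2 = 17 remainder 1
17 ÷ 2 = 8 remainder 1
8 ÷ 2 = 4 remainder 0
4 ÷ 2 = 2 remainder 0
2 ÷ 2 = 1 remainder 0
1 ÷ 2 = 0 remainder 1
Reading remainders bottom to top: 100011000010



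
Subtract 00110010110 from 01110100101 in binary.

Method 1 - Direct subtraction (column by column from the right: bit − bit − borrow-in; if negative, add 2 and borrow 1 from the next column):
borrow: 00000111100
        01110100101
-       00110010110
-------------------
        01000001111

Method 2 - Add two's complement:
Two's complement of 00110010110: invert → 11001101001, add 1 → 11001101010
  01110100101
+ 11001101010
-------------
 101000001111  (end carry out of the top bit = 1)
Discarding the end carry: 01000001111
Decimal check:
  01110100101 = 512 + 256 + 128 + 32 + 4 + 1 = 933
  00110010110 = 256 + 128 + 16 + 4 + 2 = 406
  933 - 406 = 527, and 01000001111 = 512 + 8 + 4 + 2 + 1 = 527 ✓



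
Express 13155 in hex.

Using repeated division by 16 (digits 10–15 are A–F):
13155 ÷ 16 = 822 remainder 3
822 ÷ 16 = 51 remainder 6
51 ÷ 16 = 3 remainder 3
3 ÷ 16 = 0 remainder 3
Reading remainders bottom to top: 3363



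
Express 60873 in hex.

Using repeated division by 16 (digits 10–15 are A–F):
60873 ÷ 16 = 3804 remainder 9
3804 ÷ 16 = 237 remainder 12 (C)
237 ÷ 16 = 14 remainder 13 (D)
14 ÷ 16 = 0 remainder 14 (E)
Reading remainders bottom to top: EDC9



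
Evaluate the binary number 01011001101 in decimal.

Sum of powers of 2 for each 1-bit:
2^0 + 2^2 + 2^3 + 2^6 + 2^7 + 2^9
= 1 + 4 + 8 + 64 + 128 + 512
= 717



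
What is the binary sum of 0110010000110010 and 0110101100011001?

Add column by column from the right: bit + bit + carry-in; write the sum mod 2, carry 1 when the sum is 2 or 3.
carry:  1100000001100000
        0110010000110010
+       0110101100011001
------------------------
       01100111101001011
(the carry out of the leftmost column, 0, becomes the leading bit)
Decimal check:
  0110010000110010 = 16384 + 8192 + 1024 + 32 + 16 + 2 = 25650
  0110101100011001 = 16384 + 8192 + 2048 + 512 + 256 + 16 + 8 + 1 = 27417
  25650 + 27417 = 53067, and 01100111101001011 = 32768 + 16384 + 2048 + 1024 + 512 + 256 + 64 + 8 + 2 + 1 = 53067 ✓



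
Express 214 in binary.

Using repeated division by 2:
214 ÷ 2 = 107 remainder 0
107 ÷ 2 = 53 remainder 1
53 ÷ 2 = 26 remainder 1
26 ÷ 2 = 13 remainder 0
13 ÷ 2 = 6 remainder 1
6 ÷ 2 = 3 remainder 0
3 ÷ 2 = 1 remainder 1
1 ÷ 2 = 0 remainder 1
Reading remainders bottom to top: 11010110



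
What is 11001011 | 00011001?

OR: 1 when either bit is 1
  11001011
| 00011001
----------
  11011011
Decimal: 203 | 25 = 219



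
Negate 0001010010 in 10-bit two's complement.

Original: 0001010010
Step 1 - Invert all bits: 1110101101
Step 2 - Add 1: 1110101110
Verification: 0001010010 + 1110101110 = 10000000000; discarding the end carry (carry out of the top bit) leaves the 10-bit value 0000000000, as required for x + (-x)



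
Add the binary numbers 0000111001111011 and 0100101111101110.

Add column by column from the right: bit + bit + carry-in; write the sum mod 2, carry 1 when the sum is 2 or 3.
carry:  0001111111111100
        0000111001111011
+       0100101111101110
------------------------
       00101101001101001
(the carry out of the leftmost column, 0, becomes the leading bit)
Decimal check:
  0000111001111011 = 2048 + 1024 + 512 + 64 + 32 + 16 + 8 + 2 + 1 = 3707
  0100101111101110 = 16384 + 2048 + 512 + 256 + 128 + 64 + 32 + 8 + 4 + 2 = 19438
  3707 + 19438 = 23145, and 00101101001101001 = 16384 + 4096 + 2048 + 512 + 64 + 32 + 8 + 1 = 23145 ✓



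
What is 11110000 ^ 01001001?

XOR: 1 when bits differ
  11110000
^ 01001001
----------
  10111001
Decimal: 240 ^ 73 = 185



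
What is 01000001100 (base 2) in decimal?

Sum of powers of 2 for each 1-bit:
2^2 + 2^3 + 2^9
= 4 + 8 + 512
= 524



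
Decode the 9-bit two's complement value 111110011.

Binary: 111110011
Sign bit: 1 (negative)
Invert: 000001100
Add 1:  000001101
Magnitude: 000001101 = 8 + 4 + 1 = 13
Value: -13



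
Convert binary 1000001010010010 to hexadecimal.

Group into 4-bit nibbles from right:
  1000 = 8
  0010 = 2
  1001 = 9
  0010 = 2
Result: 8292



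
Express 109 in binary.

Using repeated division by 2:
109 ÷ 2 = 54 remainder 1
54 ÷ 2 = 27 remainder 0
27 ÷ 2 = 13 remainder 1
13 ÷ 2 = 6 remainder 1
6 ÷ 2 = 3 remainder 0
3 ÷ 2 = 1 remainder 1
1 ÷ 2 = 0 remainder 1
Reading remainders bottom to top: 1101101



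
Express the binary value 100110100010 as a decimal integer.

Sum of powers of 2 for each 1-bit:
2^1 + 2^5 + 2^7 + 2^8 + 2^11
= 2 + 32 + 128 + 256 + 2048
= 2466



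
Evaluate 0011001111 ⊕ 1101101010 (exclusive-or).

XOR: 1 when bits differ
  0011001111
^ 1101101010
------------
  1110100101
Decimal: 207 ^ 874 = 933



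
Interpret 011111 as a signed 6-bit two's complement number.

Binary: 011111
Sign bit: 0 (non-negative)
Read directly as an unsigned value:
011111 = 16 + 8 + 4 + 2 + 1 = 31
Value: 31



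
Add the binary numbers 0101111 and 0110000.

Add column by column from the right: bit + bit + carry-in; write the sum mod 2, carry 1 when the sum is 2 or 3.
carry:  1000000
        0101111
+       0110000
---------------
       01011111
(the carry out of the leftmost column, 0, becomes the leading bit)
Decimal check:
  0101111 = 32 + 8 + 4 + 2 + 1 = 47
  0110000 = 32 + 16 = 48
  47 + 48 = 95, and 01011111 = 64 + 16 + 8 + 4 + 2 + 1 = 95 ✓



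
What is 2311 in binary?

Using repeated division by 2:
2311 ÷ 2 = 1155 remainder 1
1155 ÷ 2 = 577 remainder 1
577 ÷ 2 = 288 remainder 1
288 ÷ 2 = 144 remainder 0
144 ÷ 2 = 72 remainder 0
72 ÷ 2 = 36 remainder 0
36 ÷ 2 = 18 remainder 0
18 ÷ 2 = 9 remainder 0
9 ÷ 2 = 4 remainder 1
4 ÷ 2 = 2 remainder 0
2 ÷ 2 = 1 remainder 0
1 ÷ 2 = 0 remainder 1
Reading remainders bottom to top: 100100000111



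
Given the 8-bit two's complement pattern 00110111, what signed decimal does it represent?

Binary: 00110111
Sign bit: 0 (non-negative)
Read directly as an unsigned value:
00110111 = 32 + 16 + 4 + 2 + 1 = 55
Value: 55



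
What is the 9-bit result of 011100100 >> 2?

Original: 011100100 (decimal 228)
Shift right by 2 positions
Drop the 2 low bits; fill with zeros on the left
Result: 000111001 (decimal 57)
Equivalent: 228 >> 2 = 228 ÷ 2^2 = 57



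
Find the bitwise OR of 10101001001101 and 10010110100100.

OR: 1 when either bit is 1
  10101001001101
| 10010110100100
----------------
  10111111101101
Decimal: 10829 | 9636 = 12269



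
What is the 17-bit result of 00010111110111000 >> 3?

Original: 00010111110111000 (decimal 12216)
Shift right by 3 positions
Drop the 3 low bits; fill with zeros on the left
Result: 00000010111110111 (decimal 1527)
Equivalent: 12216 >> 3 = 12216 ÷ 2^3 = 1527



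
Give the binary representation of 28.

Using repeated division by 2:
28 ÷ 2 = 14 remainder 0
14 ÷ 2 = 7 remainder 0
7 ÷ 2 = 3 remainder 1
3 ÷ 2 = 1 remainder 1
1 ÷ 2 = 0 remainder 1
Reading remainders bottom to top: 11100



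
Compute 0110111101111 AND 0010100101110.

AND: 1 only when both bits are 1
  0110111101111
& 0010100101110
---------------
  0010100101110
Decimal: 3567 & 1326 = 1326



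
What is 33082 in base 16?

Using repeated division by 16 (digits 10–15 are A–F):
33082 ÷ 16 = 2067 remainder 10 (A)
2067 ÷ 16 = 129 remainder 3
129 ÷ 16 = 8 remainder 1
8 ÷ 16 = 0 remainder 8
Reading remainders bottom to top: 813A



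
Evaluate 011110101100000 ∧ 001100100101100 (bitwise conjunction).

AND: 1 only when both bits are 1
  011110101100000
& 001100100101100
-----------------
  001100100100000
Decimal: 15712 & 6444 = 6432



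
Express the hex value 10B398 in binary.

Convert each hex digit to 4 bits:
  1 = 0001
  0 = 0000
  B = 1011
  3 = 0011
  9 = 1001
  8 = 1000
Concatenate: 000100001011001110011000



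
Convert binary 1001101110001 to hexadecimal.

Group into 4-bit nibbles from right:
  0001 = 1
  0011 = 3
  0111 = 7
  0001 = 1
Result: 1371



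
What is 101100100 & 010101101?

AND: 1 only when both bits are 1
  101100100
& 010101101
-----------
  000100100
Decimal: 356 & 173 = 36



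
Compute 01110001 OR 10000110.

OR: 1 when either bit is 1
  01110001
| 10000110
----------
  11110111
Decimal: 113 | 134 = 247



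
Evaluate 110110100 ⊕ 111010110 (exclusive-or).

XOR: 1 when bits differ
  110110100
^ 111010110
-----------
  001100010
Decimal: 436 ^ 470 = 98



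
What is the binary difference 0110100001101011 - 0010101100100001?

Method 1 - Direct subtraction (column by column from the right: bit − bit − borrow-in; if negative, add 2 and borrow 1 from the next column):
borrow: 0111111000000000
        0110100001101011
-       0010101100100001
------------------------
        0011110101001010

Method 2 - Add two's complement:
Two's complement of 0010101100100001: invert → 1101010011011110, add 1 → 1101010011011111
  0110100001101011
+ 1101010011011111
------------------
 10011110101001010  (end carry out of the top bit = 1)
Discarding the end carry: 0011110101001010
Decimal check:
  0110100001101011 = 16384 + 8192 + 2048 + 64 + 32 + 8 + 2 + 1 = 26731
  0010101100100001 = 8192 + 2048 + 512 + 256 + 32 + 1 = 11041
  26731 - 11041 = 15690, and 0011110101001010 = 8192 + 4096 + 2048 + 1024 + 256 + 64 + 8 + 2 = 15690 ✓



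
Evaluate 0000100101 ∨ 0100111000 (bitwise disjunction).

OR: 1 when either bit is 1
  0000100101
| 0100111000
------------
  0100111101
Decimal: 37 | 312 = 317



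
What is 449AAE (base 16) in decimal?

Expand by place value (powers of 16):
Digit values: A = 10, E = 14
449AAE = 4 × 16^5 + 4 × 16^4 + 9 × 16^3 + 10 × 16^2 + 10 × 16^1 + 14 × 16^0
= 4 × 1048576 + 4 × 65536 + 9 × 4096 + 10 × 256 + 10 × 16 + 14 × 1
= 4194304 + 262144 + 36864 + 2560 + 160 + 14
= 4496046



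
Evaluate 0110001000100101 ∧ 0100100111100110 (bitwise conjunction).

AND: 1 only when both bits are 1
  0110001000100101
& 0100100111100110
------------------
  0100000000100100
Decimal: 25125 & 18918 = 16420



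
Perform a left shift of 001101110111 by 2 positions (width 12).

Original: 001101110111 (decimal 887)
Shift left by 2 positions
Append 2 zeros on the right
Result: 110111011100 (decimal 3548)
Equivalent: 887 << 2 = 887 × 2^2 = 3548



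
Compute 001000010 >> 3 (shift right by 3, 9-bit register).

Original: 001000010 (decimal 66)
Shift right by 3 positions
Drop the 3 low bits; fill with zeros on the left
Result: 000001000 (decimal 8)
Equivalent: 66 >> 3 = 66 ÷ 2^3 = 8



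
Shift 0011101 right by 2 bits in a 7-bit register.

Original: 0011101 (decimal 29)
Shift right by 2 positions
Drop the 2 low bits; fill with zeros on the left
Result: 0000111 (decimal 7)
Equivalent: 29 >> 2 = 29 ÷ 2^2 = 7



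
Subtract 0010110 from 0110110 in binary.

Method 1 - Direct subtraction (column by column from the right: bit − bit − borrow-in; if negative, add 2 and borrow 1 from the next column):
borrow: 0000000
        0110110
-       0010110
---------------
        0100000

Method 2 - Add two's complement:
Two's complement of 0010110: invert → 1101001, add 1 → 1101010
  0110110
+ 1101010
---------
 10100000  (end carry out of the top bit = 1)
Discarding the end carry: 0100000
Decimal check:
  0110110 = 32 + 16 + 4 + 2 = 54
  0010110 = 16 + 4 + 2 = 22
  54 - 22 = 32, and 0100000 = 32 ✓

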